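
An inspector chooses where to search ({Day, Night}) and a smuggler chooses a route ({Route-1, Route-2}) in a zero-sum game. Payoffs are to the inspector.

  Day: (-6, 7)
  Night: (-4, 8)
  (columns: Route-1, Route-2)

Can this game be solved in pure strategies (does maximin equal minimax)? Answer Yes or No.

Row minima: Day → -6, Night → -4; maximin = -4.
Column maxima: Route-1 → -4, Route-2 → 8; minimax = -4.
maximin = minimax = -4, so a saddle point exists.

Yes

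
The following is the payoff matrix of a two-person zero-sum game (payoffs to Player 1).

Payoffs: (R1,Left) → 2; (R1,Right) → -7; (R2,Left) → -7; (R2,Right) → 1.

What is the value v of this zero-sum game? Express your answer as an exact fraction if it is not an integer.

Row minima: R1 → -7, R2 → -7; maximin = -7.
Column maxima: Left → 2, Right → 1; minimax = 1.
-7 ≠ 1, so there is no saddle point; optimal play is mixed.
Let Player 1 play R1 with probability p. Expected payoff against Left: 2p + (-7)(1−p) = 9p − 7; against Right: (-7)p + 1(1−p) = −8p + 1.
Setting these equal: 9p − 7 = −8p + 1 ⇒ 17p = 8 ⇒ p = 8/17, and the value is (9)·(8/17) − 7 = -47/17.
For Player 2: with q = P(Left), equating R1's and R2's payoffs gives 9q − 7 = −8q + 1 ⇒ q = 8/17.

-47/17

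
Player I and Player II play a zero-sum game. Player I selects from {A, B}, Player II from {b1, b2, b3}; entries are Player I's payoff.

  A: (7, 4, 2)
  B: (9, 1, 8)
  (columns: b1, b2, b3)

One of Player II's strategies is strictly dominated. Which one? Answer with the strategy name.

b1

b2 holds Player I's payoff strictly below b1 in every row: 4 < 7, 1 < 9.
So b1 is strictly dominated for Player II.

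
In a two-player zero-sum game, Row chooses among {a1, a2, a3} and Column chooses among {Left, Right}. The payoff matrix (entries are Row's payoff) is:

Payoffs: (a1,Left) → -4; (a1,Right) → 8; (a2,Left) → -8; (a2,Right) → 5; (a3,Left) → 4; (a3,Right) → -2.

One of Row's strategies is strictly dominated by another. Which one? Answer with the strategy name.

a1 gives a strictly higher payoff than a2 against every column: -4 > -8, 8 > 5.
So a2 is strictly dominated and Row never plays it.

a2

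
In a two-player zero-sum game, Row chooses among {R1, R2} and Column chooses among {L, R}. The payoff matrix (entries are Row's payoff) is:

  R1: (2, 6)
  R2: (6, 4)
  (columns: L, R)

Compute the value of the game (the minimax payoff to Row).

14/3

Row minima: R1 → 2, R2 → 4; maximin = 4.
Column maxima: L → 6, R → 6; minimax = 6.
4 ≠ 6, so there is no saddle point; optimal play is mixed.
Let Row play R1 with probability p. Expected payoff against L: 2p + 6(1−p) = −4p + 6; against R: 6p + 4(1−p) = 2p + 4.
Setting these equal: −4p + 6 = 2p + 4 ⇒ −6p = -2 ⇒ p = 1/3, and the value is (-4)·(1/3) + 6 = 14/3.
For Column: with q = P(L), equating R1's and R2's payoffs gives −4q + 6 = 2q + 4 ⇒ q = 1/3.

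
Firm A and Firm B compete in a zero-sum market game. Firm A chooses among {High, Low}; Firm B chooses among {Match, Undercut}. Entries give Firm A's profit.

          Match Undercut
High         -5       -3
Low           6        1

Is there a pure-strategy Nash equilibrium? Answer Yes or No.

Row minima: High → -5, Low → 1; maximin = 1.
Column maxima: Match → 6, Undercut → 1; minimax = 1.
maximin = minimax = 1, so a saddle point exists.

Yes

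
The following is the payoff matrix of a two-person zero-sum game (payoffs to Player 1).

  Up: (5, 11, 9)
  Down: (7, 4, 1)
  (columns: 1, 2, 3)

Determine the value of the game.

Row minima: Up → 5, Down → 1; maximin = 5.
Column maxima: 1 → 7, 2 → 11, 3 → 9; minimax = 7.
5 ≠ 7, so there is no saddle point; optimal play is mixed.
2 is strictly dominated by 3 (it gives Player 1 strictly more in every row), so Player 2 never plays it.
On the remaining 2×2 (Up, Down vs 1, 3):
Let Player 1 play Up with probability p. Expected payoff against 1: 5p + 7(1−p) = −2p + 7; against 3: 9p + 1(1−p) = 8p + 1.
Setting these equal: −2p + 7 = 8p + 1 ⇒ −10p = -6 ⇒ p = 3/5, and the value is (-2)·(3/5) + 7 = 29/5.
For Player 2: with q = P(1), equating Up's and Down's payoffs gives −4q + 9 = 6q + 1 ⇒ q = 4/5.

29/5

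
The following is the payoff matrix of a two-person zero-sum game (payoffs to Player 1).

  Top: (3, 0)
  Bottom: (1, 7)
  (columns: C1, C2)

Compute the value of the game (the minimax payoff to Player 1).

Row minima: Top → 0, Bottom → 1; maximin = 1.
Column maxima: C1 → 3, C2 → 7; minimax = 3.
1 ≠ 3, so there is no saddle point; optimal play is mixed.
Let Player 1 play Top with probability p. Expected payoff against C1: 3p + 1(1−p) = 2p + 1; against C2: 0p + 7(1−p) = −7p + 7.
Setting these equal: 2p + 1 = −7p + 7 ⇒ 9p = 6 ⇒ p = 2/3, and the value is (2)·(2/3) + 1 = 7/3.
For Player 2: with q = P(C1), equating Top's and Bottom's payoffs gives 3q = −6q + 7 ⇒ q = 7/9.

7/3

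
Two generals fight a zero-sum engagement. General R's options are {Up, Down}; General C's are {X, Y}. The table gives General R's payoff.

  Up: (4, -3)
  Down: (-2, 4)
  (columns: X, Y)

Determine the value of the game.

Row minima: Up → -3, Down → -2; maximin = -2.
Column maxima: X → 4, Y → 4; minimax = 4.
-2 ≠ 4, so there is no saddle point; optimal play is mixed.
Let General R play Up with probability p. Expected payoff against X: 4p + (-2)(1−p) = 6p − 2; against Y: (-3)p + 4(1−p) = −7p + 4.
Setting these equal: 6p − 2 = −7p + 4 ⇒ 13p = 6 ⇒ p = 6/13, and the value is (6)·(6/13) − 2 = 10/13.
For General C: with q = P(X), equating Up's and Down's payoffs gives 7q − 3 = −6q + 4 ⇒ q = 7/13.

10/13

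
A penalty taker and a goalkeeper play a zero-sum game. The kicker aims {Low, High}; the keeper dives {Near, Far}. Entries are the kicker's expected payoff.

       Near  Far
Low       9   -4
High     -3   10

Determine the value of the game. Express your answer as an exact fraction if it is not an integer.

3

Row minima: Low → -4, High → -3; maximin = -3.
Column maxima: Near → 9, Far → 10; minimax = 9.
-3 ≠ 9, so there is no saddle point; optimal play is mixed.
Let the kicker play Low with probability p. Expected payoff against Near: 9p + (-3)(1−p) = 12p − 3; against Far: (-4)p + 10(1−p) = −14p + 10.
Setting these equal: 12p − 3 = −14p + 10 ⇒ 26p = 13 ⇒ p = 1/2, and the value is (12)·(1/2) − 3 = 3.
For the keeper: with q = P(Near), equating Low's and High's payoffs gives 13q − 4 = −13q + 10 ⇒ q = 7/13.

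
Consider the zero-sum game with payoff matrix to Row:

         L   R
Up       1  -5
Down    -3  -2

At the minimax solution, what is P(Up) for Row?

Row minima: Up → -5, Down → -3; maximin = -3.
Column maxima: L → 1, R → -2; minimax = -2.
-3 ≠ -2, so there is no saddle point; optimal play is mixed.
Let Row play Up with probability p. Expected payoff against L: 1p + (-3)(1−p) = 4p − 3; against R: (-5)p + (-2)(1−p) = −3p − 2.
Setting these equal: 4p − 3 = −3p − 2 ⇒ 7p = 1 ⇒ p = 1/7, and the value is (4)·(1/7) − 3 = -17/7.
For Column: with q = P(L), equating Up's and Down's payoffs gives 6q − 5 = −q − 2 ⇒ q = 3/7.

1/7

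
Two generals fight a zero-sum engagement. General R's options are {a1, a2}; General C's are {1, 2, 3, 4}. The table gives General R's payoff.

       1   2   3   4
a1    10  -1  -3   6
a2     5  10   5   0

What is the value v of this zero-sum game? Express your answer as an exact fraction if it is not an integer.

15/7

Row minima: a1 → -3, a2 → 0; maximin = 0.
Column maxima: 1 → 10, 2 → 10, 3 → 5, 4 → 6; minimax = 5.
0 ≠ 5, so there is no saddle point; optimal play is mixed.
1 is strictly dominated by 4 (it gives General R strictly more in every row), so General C never plays it.
2 is strictly dominated by 3 (it gives General R strictly more in every row), so General C never plays it.
On the remaining 2×2 (a1, a2 vs 3, 4):
Let General R play a1 with probability p. Expected payoff against 3: (-3)p + 5(1−p) = −8p + 5; against 4: 6p + 0(1−p) = 6p.
Setting these equal: −8p + 5 = 6p ⇒ −14p = -5 ⇒ p = 5/14, and the value is (-8)·(5/14) + 5 = 15/7.
For General C: with q = P(3), equating a1's and a2's payoffs gives −9q + 6 = 5q ⇒ q = 3/7.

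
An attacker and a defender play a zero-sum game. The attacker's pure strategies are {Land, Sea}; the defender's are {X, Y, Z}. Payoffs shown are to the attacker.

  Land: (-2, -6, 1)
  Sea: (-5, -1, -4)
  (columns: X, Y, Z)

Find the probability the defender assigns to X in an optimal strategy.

Row minima: Land → -6, Sea → -5; maximin = -5.
Column maxima: X → -2, Y → -1, Z → 1; minimax = -2.
-5 ≠ -2, so there is no saddle point; optimal play is mixed.
Z is strictly dominated by X (it gives the attacker strictly more in every row), so the defender never plays it.
On the remaining 2×2 (Land, Sea vs X, Y):
Let the attacker play Land with probability p. Expected payoff against X: (-2)p + (-5)(1−p) = 3p − 5; against Y: (-6)p + (-1)(1−p) = −5p − 1.
Setting these equal: 3p − 5 = −5p − 1 ⇒ 8p = 4 ⇒ p = 1/2, and the value is (3)·(1/2) − 5 = -7/2.
For the defender: with q = P(X), equating Land's and Sea's payoffs gives 4q − 6 = −4q − 1 ⇒ q = 5/8.

5/8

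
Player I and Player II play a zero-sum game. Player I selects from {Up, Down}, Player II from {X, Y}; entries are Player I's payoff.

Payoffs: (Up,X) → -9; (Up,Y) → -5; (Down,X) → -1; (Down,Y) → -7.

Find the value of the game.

Row minima: Up → -9, Down → -7; maximin = -7.
Column maxima: X → -1, Y → -5; minimax = -5.
-7 ≠ -5, so there is no saddle point; optimal play is mixed.
Let Player I play Up with probability p. Expected payoff against X: (-9)p + (-1)(1−p) = −8p − 1; against Y: (-5)p + (-7)(1−p) = 2p − 7.
Setting these equal: −8p − 1 = 2p − 7 ⇒ −10p = -6 ⇒ p = 3/5, and the value is (-8)·(3/5) − 1 = -29/5.
For Player II: with q = P(X), equating Up's and Down's payoffs gives −4q − 5 = 6q − 7 ⇒ q = 1/5.

-29/5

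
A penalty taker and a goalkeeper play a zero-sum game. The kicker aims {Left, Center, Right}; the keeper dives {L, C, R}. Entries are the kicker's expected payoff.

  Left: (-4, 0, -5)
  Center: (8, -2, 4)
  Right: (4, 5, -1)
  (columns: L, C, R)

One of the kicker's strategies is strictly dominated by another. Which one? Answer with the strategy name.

Right gives a strictly higher payoff than Left against every column: 4 > -4, 5 > 0, -1 > -5.
So Left is strictly dominated and the kicker never plays it.

Left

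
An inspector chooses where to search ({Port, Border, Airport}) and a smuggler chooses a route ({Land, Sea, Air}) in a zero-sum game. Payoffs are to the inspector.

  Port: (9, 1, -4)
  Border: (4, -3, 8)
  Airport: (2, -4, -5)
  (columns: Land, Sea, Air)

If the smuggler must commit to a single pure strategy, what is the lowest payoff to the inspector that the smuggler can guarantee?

Column maxima: Land → 9, Sea → 1, Air → 8.
The smallest of these is 1.

1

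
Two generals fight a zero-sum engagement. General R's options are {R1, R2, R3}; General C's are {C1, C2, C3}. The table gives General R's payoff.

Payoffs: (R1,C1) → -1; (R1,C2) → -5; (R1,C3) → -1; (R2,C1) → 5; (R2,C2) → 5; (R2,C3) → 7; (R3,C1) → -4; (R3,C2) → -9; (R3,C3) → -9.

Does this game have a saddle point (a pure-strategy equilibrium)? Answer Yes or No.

Yes

Row minima: R1 → -5, R2 → 5, R3 → -9; maximin = 5.
Column maxima: C1 → 5, C2 → 5, C3 → 7; minimax = 5.
maximin = minimax = 5, so a saddle point exists.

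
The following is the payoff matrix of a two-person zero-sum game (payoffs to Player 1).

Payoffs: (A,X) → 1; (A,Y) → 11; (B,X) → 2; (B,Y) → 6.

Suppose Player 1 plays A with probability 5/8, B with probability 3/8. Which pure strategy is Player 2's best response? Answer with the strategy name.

If Player 2 plays X, Player 1's expected payoff is (5/8)·1 + (3/8)·2 = 11/8.
If Player 2 plays Y, Player 1's expected payoff is (5/8)·11 + (3/8)·6 = 73/8.
Player 2 minimizes Player 1's payoff; the smallest is 11/8, so the best response is X.

X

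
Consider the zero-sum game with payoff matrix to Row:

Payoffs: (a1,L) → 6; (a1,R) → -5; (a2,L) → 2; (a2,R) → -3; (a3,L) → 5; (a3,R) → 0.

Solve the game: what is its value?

0

Row minima: a1 → -5, a2 → -3, a3 → 0; maximin = 0.
Column maxima: L → 6, R → 0; minimax = 0.
Since maximin = minimax = 0, there is a saddle point and the value is 0.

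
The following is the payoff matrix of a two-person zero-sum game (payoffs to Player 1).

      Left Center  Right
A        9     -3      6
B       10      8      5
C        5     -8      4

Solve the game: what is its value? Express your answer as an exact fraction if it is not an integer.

Row minima: A → -3, B → 5, C → -8; maximin = 5.
Column maxima: Left → 10, Center → 8, Right → 6; minimax = 6.
5 ≠ 6, so there is no saddle point; optimal play is mixed.
C is strictly dominated by A, so Player 1 never plays it.
Left is strictly dominated by Center (it gives Player 1 strictly more in every row), so Player 2 never plays it.
On the remaining 2×2 (A, B vs Center, Right):
Let Player 1 play A with probability p. Expected payoff against Center: (-3)p + 8(1−p) = −11p + 8; against Right: 6p + 5(1−p) = p + 5.
Setting these equal: −11p + 8 = p + 5 ⇒ −12p = -3 ⇒ p = 1/4, and the value is (-11)·(1/4) + 8 = 21/4.
For Player 2: with q = P(Center), equating A's and B's payoffs gives −9q + 6 = 3q + 5 ⇒ q = 1/12.

21/4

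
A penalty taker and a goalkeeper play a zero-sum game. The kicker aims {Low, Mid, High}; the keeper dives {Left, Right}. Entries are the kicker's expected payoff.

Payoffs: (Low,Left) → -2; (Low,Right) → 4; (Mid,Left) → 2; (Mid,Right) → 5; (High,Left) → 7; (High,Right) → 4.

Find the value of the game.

Row minima: Low → -2, Mid → 2, High → 4; maximin = 4.
Column maxima: Left → 7, Right → 5; minimax = 5.
4 ≠ 5, so there is no saddle point; optimal play is mixed.
Low is strictly dominated by Mid, so the kicker never plays it.
On the remaining 2×2 (Mid, High vs Left, Right):
Let the kicker play Mid with probability p. Expected payoff against Left: 2p + 7(1−p) = −5p + 7; against Right: 5p + 4(1−p) = p + 4.
Setting these equal: −5p + 7 = p + 4 ⇒ −6p = -3 ⇒ p = 1/2, and the value is (-5)·(1/2) + 7 = 9/2.
For the keeper: with q = P(Left), equating Mid's and High's payoffs gives −3q + 5 = 3q + 4 ⇒ q = 1/6.

9/2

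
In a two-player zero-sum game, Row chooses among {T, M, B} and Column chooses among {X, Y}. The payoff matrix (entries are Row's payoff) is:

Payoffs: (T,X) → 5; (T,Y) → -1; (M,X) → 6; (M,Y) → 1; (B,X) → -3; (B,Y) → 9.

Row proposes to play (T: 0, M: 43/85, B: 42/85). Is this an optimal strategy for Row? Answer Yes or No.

Against X this mix gives (43/85)·6 + (42/85)·(-3) = 132/85.
Against Y this mix gives (43/85)·1 + (42/85)·9 = 421/85.
Column will play X, holding Row to 132/85. Shifting weight toward the row that does better against X would raise this floor (the equalizing mix achieves 57/17 against both X and Y), so the proposed strategy is not optimal.

No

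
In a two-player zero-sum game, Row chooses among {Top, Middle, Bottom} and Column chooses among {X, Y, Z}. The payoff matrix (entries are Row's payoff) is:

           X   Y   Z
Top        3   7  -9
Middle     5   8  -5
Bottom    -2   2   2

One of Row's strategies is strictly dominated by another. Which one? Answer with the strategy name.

Top

Middle gives a strictly higher payoff than Top against every column: 5 > 3, 8 > 7, -5 > -9.
So Top is strictly dominated and Row never plays it.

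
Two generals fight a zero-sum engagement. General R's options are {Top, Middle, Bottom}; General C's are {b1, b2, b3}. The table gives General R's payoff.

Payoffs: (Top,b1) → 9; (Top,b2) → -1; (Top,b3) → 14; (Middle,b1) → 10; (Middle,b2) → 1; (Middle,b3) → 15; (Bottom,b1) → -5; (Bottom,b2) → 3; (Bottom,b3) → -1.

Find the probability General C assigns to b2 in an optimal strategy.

15/17

Row minima: Top → -1, Middle → 1, Bottom → -5; maximin = 1.
Column maxima: b1 → 10, b2 → 3, b3 → 15; minimax = 3.
1 ≠ 3, so there is no saddle point; optimal play is mixed.
Top is strictly dominated by Middle, so General R never plays it.
b3 is strictly dominated by b1 (it gives General R strictly more in every row), so General C never plays it.
On the remaining 2×2 (Middle, Bottom vs b1, b2):
Let General R play Middle with probability p. Expected payoff against b1: 10p + (-5)(1−p) = 15p − 5; against b2: 1p + 3(1−p) = −2p + 3.
Setting these equal: 15p − 5 = −2p + 3 ⇒ 17p = 8 ⇒ p = 8/17, and the value is (15)·(8/17) − 5 = 35/17.
For General C: with q = P(b1), equating Middle's and Bottom's payoffs gives 9q + 1 = −8q + 3 ⇒ q = 2/17.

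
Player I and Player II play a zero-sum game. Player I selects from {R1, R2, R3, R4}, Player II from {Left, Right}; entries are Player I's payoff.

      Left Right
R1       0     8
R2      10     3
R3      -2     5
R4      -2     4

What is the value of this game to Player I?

16/3

Row minima: R1 → 0, R2 → 3, R3 → -2, R4 → -2; maximin = 3.
Column maxima: Left → 10, Right → 8; minimax = 8.
3 ≠ 8, so there is no saddle point; optimal play is mixed.
R3 is strictly dominated by R1, so Player I never plays it.
R4 is strictly dominated by R1, so Player I never plays it.
On the remaining 2×2 (R1, R2 vs Left, Right):
Let Player I play R1 with probability p. Expected payoff against Left: 0p + 10(1−p) = −10p + 10; against Right: 8p + 3(1−p) = 5p + 3.
Setting these equal: −10p + 10 = 5p + 3 ⇒ −15p = -7 ⇒ p = 7/15, and the value is (-10)·(7/15) + 10 = 16/3.
For Player II: with q = P(Left), equating R1's and R2's payoffs gives −8q + 8 = 7q + 3 ⇒ q = 1/3.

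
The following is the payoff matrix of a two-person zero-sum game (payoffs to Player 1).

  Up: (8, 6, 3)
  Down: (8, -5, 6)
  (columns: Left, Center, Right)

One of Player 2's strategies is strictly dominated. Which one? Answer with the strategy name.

Left

Center holds Player 1's payoff strictly below Left in every row: 6 < 8, -5 < 8.
So Left is strictly dominated for Player 2.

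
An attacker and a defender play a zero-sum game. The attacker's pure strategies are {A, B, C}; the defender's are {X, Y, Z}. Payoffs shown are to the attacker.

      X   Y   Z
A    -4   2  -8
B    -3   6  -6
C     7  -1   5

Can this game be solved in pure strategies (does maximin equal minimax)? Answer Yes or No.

Row minima: A → -8, B → -6, C → -1; maximin = -1.
Column maxima: X → 7, Y → 6, Z → 5; minimax = 5.
-1 ≠ 5, so no pure-strategy equilibrium exists.

No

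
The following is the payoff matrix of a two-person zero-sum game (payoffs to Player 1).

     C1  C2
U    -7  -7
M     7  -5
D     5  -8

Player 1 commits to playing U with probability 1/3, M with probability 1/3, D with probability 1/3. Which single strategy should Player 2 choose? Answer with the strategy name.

If Player 2 plays C1, Player 1's expected payoff is (1/3)·(-7) + (1/3)·7 + (1/3)·5 = 5/3.
If Player 2 plays C2, Player 1's expected payoff is (1/3)·(-7) + (1/3)·(-5) + (1/3)·(-8) = -20/3.
Player 2 minimizes Player 1's payoff; the smallest is -20/3, so the best response is C2.

C2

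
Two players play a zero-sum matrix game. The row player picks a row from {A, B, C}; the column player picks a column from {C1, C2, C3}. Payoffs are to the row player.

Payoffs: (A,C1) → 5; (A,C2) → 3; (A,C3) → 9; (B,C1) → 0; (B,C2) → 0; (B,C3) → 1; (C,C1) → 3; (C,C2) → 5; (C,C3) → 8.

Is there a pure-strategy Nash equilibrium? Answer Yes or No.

Row minima: A → 3, B → 0, C → 3; maximin = 3.
Column maxima: C1 → 5, C2 → 5, C3 → 9; minimax = 5.
3 ≠ 5, so no pure-strategy equilibrium exists.

No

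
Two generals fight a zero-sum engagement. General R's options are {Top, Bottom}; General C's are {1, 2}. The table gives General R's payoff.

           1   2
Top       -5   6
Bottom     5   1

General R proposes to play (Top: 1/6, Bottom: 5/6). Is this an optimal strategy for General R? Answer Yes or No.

Against 1 this mix gives (1/6)·(-5) + (5/6)·5 = 10/3.
Against 2 this mix gives (1/6)·6 + (5/6)·1 = 11/6.
General C will play 2, holding General R to 11/6. Shifting weight toward the row that does better against 2 would raise this floor (the equalizing mix achieves 7/3 against both 2 and 1), so the proposed strategy is not optimal.

No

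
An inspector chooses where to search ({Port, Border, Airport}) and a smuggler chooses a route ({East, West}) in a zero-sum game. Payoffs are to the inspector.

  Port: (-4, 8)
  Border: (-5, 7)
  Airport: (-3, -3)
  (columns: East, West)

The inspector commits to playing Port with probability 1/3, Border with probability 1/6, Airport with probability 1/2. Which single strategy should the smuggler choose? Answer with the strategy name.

East

If the smuggler plays East, the inspector's expected payoff is (1/3)·(-4) + (1/6)·(-5) + (1/2)·(-3) = -11/3.
If the smuggler plays West, the inspector's expected payoff is (1/3)·8 + (1/6)·7 + (1/2)·(-3) = 7/3.
The smuggler minimizes the inspector's payoff; the smallest is -11/3, so the best response is East.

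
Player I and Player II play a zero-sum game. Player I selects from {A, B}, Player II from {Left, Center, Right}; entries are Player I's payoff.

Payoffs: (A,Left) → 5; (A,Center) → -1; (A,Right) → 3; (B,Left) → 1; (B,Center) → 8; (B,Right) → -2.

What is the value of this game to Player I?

Row minima: A → -1, B → -2; maximin = -1.
Column maxima: Left → 5, Center → 8, Right → 3; minimax = 3.
-1 ≠ 3, so there is no saddle point; optimal play is mixed.
Left is strictly dominated by Right (it gives Player I strictly more in every row), so Player II never plays it.
On the remaining 2×2 (A, B vs Center, Right):
Let Player I play A with probability p. Expected payoff against Center: (-1)p + 8(1−p) = −9p + 8; against Right: 3p + (-2)(1−p) = 5p − 2.
Setting these equal: −9p + 8 = 5p − 2 ⇒ −14p = -10 ⇒ p = 5/7, and the value is (-9)·(5/7) + 8 = 11/7.
For Player II: with q = P(Center), equating A's and B's payoffs gives −4q + 3 = 10q − 2 ⇒ q = 5/14.

11/7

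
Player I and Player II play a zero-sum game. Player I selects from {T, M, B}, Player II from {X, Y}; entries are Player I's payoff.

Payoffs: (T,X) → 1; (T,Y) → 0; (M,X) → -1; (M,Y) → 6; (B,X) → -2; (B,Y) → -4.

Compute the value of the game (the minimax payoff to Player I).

3/4

Row minima: T → 0, M → -1, B → -4; maximin = 0.
Column maxima: X → 1, Y → 6; minimax = 1.
0 ≠ 1, so there is no saddle point; optimal play is mixed.
B is strictly dominated by T, so Player I never plays it.
On the remaining 2×2 (T, M vs X, Y):
Let Player I play T with probability p. Expected payoff against X: 1p + (-1)(1−p) = 2p − 1; against Y: 0p + 6(1−p) = −6p + 6.
Setting these equal: 2p − 1 = −6p + 6 ⇒ 8p = 7 ⇒ p = 7/8, and the value is (2)·(7/8) − 1 = 3/4.
For Player II: with q = P(X), equating T's and M's payoffs gives q = −7q + 6 ⇒ q = 3/4.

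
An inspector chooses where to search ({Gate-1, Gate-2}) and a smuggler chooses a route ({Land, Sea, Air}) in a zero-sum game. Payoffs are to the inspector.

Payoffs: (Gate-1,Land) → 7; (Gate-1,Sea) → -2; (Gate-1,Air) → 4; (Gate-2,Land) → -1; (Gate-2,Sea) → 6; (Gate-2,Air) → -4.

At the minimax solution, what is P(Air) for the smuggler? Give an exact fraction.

Row minima: Gate-1 → -2, Gate-2 → -4; maximin = -2.
Column maxima: Land → 7, Sea → 6, Air → 4; minimax = 4.
-2 ≠ 4, so there is no saddle point; optimal play is mixed.
Land is strictly dominated by Air (it gives the inspector strictly more in every row), so the smuggler never plays it.
On the remaining 2×2 (Gate-1, Gate-2 vs Sea, Air):
Let the inspector play Gate-1 with probability p. Expected payoff against Sea: (-2)p + 6(1−p) = −8p + 6; against Air: 4p + (-4)(1−p) = 8p − 4.
Setting these equal: −8p + 6 = 8p − 4 ⇒ −16p = -10 ⇒ p = 5/8, and the value is (-8)·(5/8) + 6 = 1.
For the smuggler: with q = P(Sea), equating Gate-1's and Gate-2's payoffs gives −6q + 4 = 10q − 4 ⇒ q = 1/2.

1/2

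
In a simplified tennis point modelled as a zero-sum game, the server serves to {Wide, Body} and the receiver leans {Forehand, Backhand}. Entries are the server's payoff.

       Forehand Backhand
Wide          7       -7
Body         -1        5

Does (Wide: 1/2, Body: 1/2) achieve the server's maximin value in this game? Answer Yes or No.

No

Against Forehand this mix gives (1/2)·7 + (1/2)·(-1) = 3.
Against Backhand this mix gives (1/2)·(-7) + (1/2)·5 = -1.
The receiver will play Backhand, holding the server to -1. Shifting weight toward the row that does better against Backhand would raise this floor (the equalizing mix achieves 7/5 against both Backhand and Forehand), so the proposed strategy is not optimal.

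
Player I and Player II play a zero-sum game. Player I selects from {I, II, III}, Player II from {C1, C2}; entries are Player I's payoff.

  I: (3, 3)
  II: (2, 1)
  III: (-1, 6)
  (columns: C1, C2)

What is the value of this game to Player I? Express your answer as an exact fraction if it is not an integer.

Row minima: I → 3, II → 1, III → -1; maximin = 3.
Column maxima: C1 → 3, C2 → 6; minimax = 3.
Since maximin = minimax = 3, there is a saddle point and the value is 3.

3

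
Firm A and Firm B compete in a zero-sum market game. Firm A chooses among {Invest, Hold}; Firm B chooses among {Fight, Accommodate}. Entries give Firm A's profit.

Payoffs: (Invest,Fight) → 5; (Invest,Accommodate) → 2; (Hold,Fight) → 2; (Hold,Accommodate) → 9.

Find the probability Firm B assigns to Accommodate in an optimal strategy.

3/10

Row minima: Invest → 2, Hold → 2; maximin = 2.
Column maxima: Fight → 5, Accommodate → 9; minimax = 5.
2 ≠ 5, so there is no saddle point; optimal play is mixed.
Let Firm A play Invest with probability p. Expected payoff against Fight: 5p + 2(1−p) = 3p + 2; against Accommodate: 2p + 9(1−p) = −7p + 9.
Setting these equal: 3p + 2 = −7p + 9 ⇒ 10p = 7 ⇒ p = 7/10, and the value is (3)·(7/10) + 2 = 41/10.
For Firm B: with q = P(Fight), equating Invest's and Hold's payoffs gives 3q + 2 = −7q + 9 ⇒ q = 7/10.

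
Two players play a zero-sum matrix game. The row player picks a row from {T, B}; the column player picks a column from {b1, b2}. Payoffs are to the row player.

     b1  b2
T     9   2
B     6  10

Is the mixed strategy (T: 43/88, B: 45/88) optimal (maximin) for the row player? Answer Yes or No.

Against b1 this mix gives (43/88)·9 + (45/88)·6 = 657/88.
Against b2 this mix gives (43/88)·2 + (45/88)·10 = 67/11.
The column player will play b2, holding the row player to 67/11. Shifting weight toward the row that does better against b2 would raise this floor (the equalizing mix achieves 78/11 against both b2 and b1), so the proposed strategy is not optimal.

No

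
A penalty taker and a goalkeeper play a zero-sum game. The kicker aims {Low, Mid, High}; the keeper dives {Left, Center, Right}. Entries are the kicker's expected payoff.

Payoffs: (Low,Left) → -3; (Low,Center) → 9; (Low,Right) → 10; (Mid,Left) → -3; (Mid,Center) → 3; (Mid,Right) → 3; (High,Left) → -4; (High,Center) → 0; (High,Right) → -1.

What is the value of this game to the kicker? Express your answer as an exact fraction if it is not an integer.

Row minima: Low → -3, Mid → -3, High → -4; maximin = -3.
Column maxima: Left → -3, Center → 9, Right → 10; minimax = -3.
Since maximin = minimax = -3, there is a saddle point and the value is -3.

-3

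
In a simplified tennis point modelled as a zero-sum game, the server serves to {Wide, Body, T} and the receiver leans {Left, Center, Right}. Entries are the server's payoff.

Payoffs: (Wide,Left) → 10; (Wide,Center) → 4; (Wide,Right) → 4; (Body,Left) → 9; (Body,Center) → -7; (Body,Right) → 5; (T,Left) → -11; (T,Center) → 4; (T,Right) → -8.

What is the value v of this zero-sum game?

Row minima: Wide → 4, Body → -7, T → -11; maximin = 4.
Column maxima: Left → 10, Center → 4, Right → 5; minimax = 4.
Since maximin = minimax = 4, there is a saddle point and the value is 4.

4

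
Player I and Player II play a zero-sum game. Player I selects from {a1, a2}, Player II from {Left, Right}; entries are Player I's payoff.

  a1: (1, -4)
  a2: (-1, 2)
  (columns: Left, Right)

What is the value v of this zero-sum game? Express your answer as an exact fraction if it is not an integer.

Row minima: a1 → -4, a2 → -1; maximin = -1.
Column maxima: Left → 1, Right → 2; minimax = 1.
-1 ≠ 1, so there is no saddle point; optimal play is mixed.
Let Player I play a1 with probability p. Expected payoff against Left: 1p + (-1)(1−p) = 2p − 1; against Right: (-4)p + 2(1−p) = −6p + 2.
Setting these equal: 2p − 1 = −6p + 2 ⇒ 8p = 3 ⇒ p = 3/8, and the value is (2)·(3/8) − 1 = -1/4.
For Player II: with q = P(Left), equating a1's and a2's payoffs gives 5q − 4 = −3q + 2 ⇒ q = 3/4.

-1/4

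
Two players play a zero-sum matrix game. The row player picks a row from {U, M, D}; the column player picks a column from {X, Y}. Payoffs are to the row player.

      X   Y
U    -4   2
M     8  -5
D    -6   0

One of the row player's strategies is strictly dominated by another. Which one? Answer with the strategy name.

U gives a strictly higher payoff than D against every column: -4 > -6, 2 > 0.
So D is strictly dominated and the row player never plays it.

D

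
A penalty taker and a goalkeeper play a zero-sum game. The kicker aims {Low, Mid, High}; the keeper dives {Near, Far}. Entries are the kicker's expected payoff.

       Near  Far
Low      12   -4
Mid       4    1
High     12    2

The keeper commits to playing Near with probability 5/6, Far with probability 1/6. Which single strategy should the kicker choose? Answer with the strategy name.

High

Expected payoff of Low: (5/6)·12 + (1/6)·(-4) = 28/3.
Expected payoff of Mid: (5/6)·4 + (1/6)·1 = 7/2.
Expected payoff of High: (5/6)·12 + (1/6)·2 = 31/3.
The largest is 31/3, so the kicker's best response is High.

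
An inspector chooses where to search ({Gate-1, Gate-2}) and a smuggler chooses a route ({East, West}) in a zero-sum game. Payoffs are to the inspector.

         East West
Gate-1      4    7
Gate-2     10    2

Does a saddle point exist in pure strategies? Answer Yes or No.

Row minima: Gate-1 → 4, Gate-2 → 2; maximin = 4.
Column maxima: East → 10, West → 7; minimax = 7.
4 ≠ 7, so no pure-strategy equilibrium exists.

No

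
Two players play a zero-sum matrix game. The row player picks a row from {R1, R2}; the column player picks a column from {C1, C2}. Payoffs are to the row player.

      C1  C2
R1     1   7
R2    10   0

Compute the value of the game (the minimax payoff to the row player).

Row minima: R1 → 1, R2 → 0; maximin = 1.
Column maxima: C1 → 10, C2 → 7; minimax = 7.
1 ≠ 7, so there is no saddle point; optimal play is mixed.
Let the row player play R1 with probability p. Expected payoff against C1: 1p + 10(1−p) = −9p + 10; against C2: 7p + 0(1−p) = 7p.
Setting these equal: −9p + 10 = 7p ⇒ −16p = -10 ⇒ p = 5/8, and the value is (-9)·(5/8) + 10 = 35/8.
For the column player: with q = P(C1), equating R1's and R2's payoffs gives −6q + 7 = 10q ⇒ q = 7/16.

35/8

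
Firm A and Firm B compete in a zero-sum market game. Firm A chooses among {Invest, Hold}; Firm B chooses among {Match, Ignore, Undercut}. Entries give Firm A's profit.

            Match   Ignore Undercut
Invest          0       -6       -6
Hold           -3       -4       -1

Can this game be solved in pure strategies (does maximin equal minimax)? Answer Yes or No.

Row minima: Invest → -6, Hold → -4; maximin = -4.
Column maxima: Match → 0, Ignore → -4, Undercut → -1; minimax = -4.
maximin = minimax = -4, so a saddle point exists.

Yes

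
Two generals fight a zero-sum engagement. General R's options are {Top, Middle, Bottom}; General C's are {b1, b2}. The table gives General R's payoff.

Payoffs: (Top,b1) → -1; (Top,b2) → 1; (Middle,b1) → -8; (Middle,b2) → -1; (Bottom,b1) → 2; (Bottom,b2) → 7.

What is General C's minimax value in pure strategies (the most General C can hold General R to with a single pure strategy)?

2

Column maxima: b1 → 2, b2 → 7.
The smallest of these is 2.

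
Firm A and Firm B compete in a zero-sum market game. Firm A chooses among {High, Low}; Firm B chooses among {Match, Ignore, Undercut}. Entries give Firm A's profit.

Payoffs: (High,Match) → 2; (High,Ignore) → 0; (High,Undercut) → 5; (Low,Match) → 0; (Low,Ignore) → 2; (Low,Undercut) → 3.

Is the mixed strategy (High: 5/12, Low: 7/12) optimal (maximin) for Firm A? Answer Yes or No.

No

Against Match this mix gives (5/12)·2 + (7/12)·0 = 5/6.
Against Ignore this mix gives (5/12)·0 + (7/12)·2 = 7/6.
Against Undercut this mix gives (5/12)·5 + (7/12)·3 = 23/6.
Firm B will play Match, holding Firm A to 5/6. Shifting weight toward the row that does better against Match would raise this floor (the equalizing mix achieves 1 against both Match and Ignore), so the proposed strategy is not optimal.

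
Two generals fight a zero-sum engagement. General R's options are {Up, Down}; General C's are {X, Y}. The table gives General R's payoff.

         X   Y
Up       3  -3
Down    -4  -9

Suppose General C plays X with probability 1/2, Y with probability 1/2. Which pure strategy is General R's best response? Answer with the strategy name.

Expected payoff of Up: (1/2)·3 + (1/2)·(-3) = 0.
Expected payoff of Down: (1/2)·(-4) + (1/2)·(-9) = -13/2.
The largest is 0, so General R's best response is Up.

Up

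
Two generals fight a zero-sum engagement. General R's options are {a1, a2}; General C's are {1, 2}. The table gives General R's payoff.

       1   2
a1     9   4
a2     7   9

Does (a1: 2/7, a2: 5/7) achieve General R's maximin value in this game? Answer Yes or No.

Against 1 this mix gives (2/7)·9 + (5/7)·7 = 53/7.
Against 2 this mix gives (2/7)·4 + (5/7)·9 = 53/7.
All of General C's active replies (1, 2) yield 53/7, and no column does worse for General R. The mix makes General C indifferent and guarantees 53/7, so it is optimal.

Yes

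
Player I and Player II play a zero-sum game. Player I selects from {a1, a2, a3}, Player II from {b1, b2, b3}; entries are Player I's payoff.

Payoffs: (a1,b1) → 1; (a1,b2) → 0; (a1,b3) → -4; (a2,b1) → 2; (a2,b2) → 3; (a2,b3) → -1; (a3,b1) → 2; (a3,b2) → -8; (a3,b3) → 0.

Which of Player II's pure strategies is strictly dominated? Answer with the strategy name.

b3 holds Player I's payoff strictly below b1 in every row: -4 < 1, -1 < 2, 0 < 2.
So b1 is strictly dominated for Player II.

b1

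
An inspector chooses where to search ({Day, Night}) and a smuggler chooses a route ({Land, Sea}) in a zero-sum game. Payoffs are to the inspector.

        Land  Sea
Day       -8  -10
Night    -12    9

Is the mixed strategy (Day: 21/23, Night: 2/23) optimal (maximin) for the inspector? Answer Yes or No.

Against Land this mix gives (21/23)·(-8) + (2/23)·(-12) = -192/23.
Against Sea this mix gives (21/23)·(-10) + (2/23)·9 = -192/23.
All of the smuggler's active replies (Land, Sea) yield -192/23, and no column does worse for the inspector. The mix makes the smuggler indifferent and guarantees -192/23, so it is optimal.

Yes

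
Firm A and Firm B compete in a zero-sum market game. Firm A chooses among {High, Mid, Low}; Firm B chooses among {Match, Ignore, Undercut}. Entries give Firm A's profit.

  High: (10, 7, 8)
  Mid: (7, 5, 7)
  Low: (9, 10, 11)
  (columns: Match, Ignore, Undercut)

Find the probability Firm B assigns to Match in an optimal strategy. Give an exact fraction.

Row minima: High → 7, Mid → 5, Low → 9; maximin = 9.
Column maxima: Match → 10, Ignore → 10, Undercut → 11; minimax = 10.
9 ≠ 10, so there is no saddle point; optimal play is mixed.
Mid is strictly dominated by High, so Firm A never plays it.
Undercut is strictly dominated by Ignore (it gives Firm A strictly more in every row), so Firm B never plays it.
On the remaining 2×2 (High, Low vs Match, Ignore):
Let Firm A play High with probability p. Expected payoff against Match: 10p + 9(1−p) = p + 9; against Ignore: 7p + 10(1−p) = −3p + 10.
Setting these equal: p + 9 = −3p + 10 ⇒ 4p = 1 ⇒ p = 1/4, and the value is (1)·(1/4) + 9 = 37/4.
For Firm B: with q = P(Match), equating High's and Low's payoffs gives 3q + 7 = −q + 10 ⇒ q = 3/4.

3/4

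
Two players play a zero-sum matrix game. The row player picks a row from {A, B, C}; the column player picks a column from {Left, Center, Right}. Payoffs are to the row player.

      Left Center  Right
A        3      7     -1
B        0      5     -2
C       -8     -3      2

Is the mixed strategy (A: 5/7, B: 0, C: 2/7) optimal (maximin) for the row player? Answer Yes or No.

Yes

Against Left this mix gives (5/7)·3 + (2/7)·(-8) = -1/7.
Against Center this mix gives (5/7)·7 + (2/7)·(-3) = 29/7.
Against Right this mix gives (5/7)·(-1) + (2/7)·2 = -1/7.
All of the column player's active replies (Left, Right) yield -1/7, and no column does worse for the row player. The mix makes the column player indifferent and guarantees -1/7, so it is optimal.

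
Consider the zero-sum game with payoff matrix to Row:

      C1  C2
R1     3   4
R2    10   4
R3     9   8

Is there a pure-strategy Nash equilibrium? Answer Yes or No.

Row minima: R1 → 3, R2 → 4, R3 → 8; maximin = 8.
Column maxima: C1 → 10, C2 → 8; minimax = 8.
maximin = minimax = 8, so a saddle point exists.

Yes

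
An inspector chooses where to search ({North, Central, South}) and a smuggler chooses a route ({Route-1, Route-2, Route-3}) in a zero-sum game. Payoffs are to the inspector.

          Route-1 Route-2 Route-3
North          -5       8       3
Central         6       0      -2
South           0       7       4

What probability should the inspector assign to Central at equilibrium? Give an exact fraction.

1/3

Row minima: North → -5, Central → -2, South → 0; maximin = 0.
Column maxima: Route-1 → 6, Route-2 → 8, Route-3 → 4; minimax = 4.
0 ≠ 4, so there is no saddle point; optimal play is mixed.
Route-2 is strictly dominated by Route-3 (it gives the inspector strictly more in every row), so the smuggler never plays it.
With Route-2 eliminated, North is strictly dominated by South (South gives the inspector strictly more in every remaining column), so the inspector never plays it.
On the remaining 2×2 (Central, South vs Route-1, Route-3):
Let the inspector play Central with probability p. Expected payoff against Route-1: 6p + 0(1−p) = 6p; against Route-3: (-2)p + 4(1−p) = −6p + 4.
Setting these equal: 6p = −6p + 4 ⇒ 12p = 4 ⇒ p = 1/3, and the value is (6)·(1/3) = 2.
For the smuggler: with q = P(Route-1), equating Central's and South's payoffs gives 8q − 2 = −4q + 4 ⇒ q = 1/2.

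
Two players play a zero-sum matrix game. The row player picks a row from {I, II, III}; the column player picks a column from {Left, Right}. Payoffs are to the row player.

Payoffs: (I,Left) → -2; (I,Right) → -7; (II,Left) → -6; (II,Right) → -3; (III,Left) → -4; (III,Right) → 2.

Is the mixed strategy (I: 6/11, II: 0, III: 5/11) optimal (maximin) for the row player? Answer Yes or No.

Against Left this mix gives (6/11)·(-2) + (5/11)·(-4) = -32/11.
Against Right this mix gives (6/11)·(-7) + (5/11)·2 = -32/11.
All of the column player's active replies (Left, Right) yield -32/11, and no column does worse for the row player. The mix makes the column player indifferent and guarantees -32/11, so it is optimal.

Yes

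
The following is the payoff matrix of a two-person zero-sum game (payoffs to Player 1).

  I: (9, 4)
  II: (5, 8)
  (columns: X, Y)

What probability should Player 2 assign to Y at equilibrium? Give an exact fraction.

Row minima: I → 4, II → 5; maximin = 5.
Column maxima: X → 9, Y → 8; minimax = 8.
5 ≠ 8, so there is no saddle point; optimal play is mixed.
Let Player 1 play I with probability p. Expected payoff against X: 9p + 5(1−p) = 4p + 5; against Y: 4p + 8(1−p) = −4p + 8.
Setting these equal: 4p + 5 = −4p + 8 ⇒ 8p = 3 ⇒ p = 3/8, and the value is (4)·(3/8) + 5 = 13/2.
For Player 2: with q = P(X), equating I's and II's payoffs gives 5q + 4 = −3q + 8 ⇒ q = 1/2.

1/2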